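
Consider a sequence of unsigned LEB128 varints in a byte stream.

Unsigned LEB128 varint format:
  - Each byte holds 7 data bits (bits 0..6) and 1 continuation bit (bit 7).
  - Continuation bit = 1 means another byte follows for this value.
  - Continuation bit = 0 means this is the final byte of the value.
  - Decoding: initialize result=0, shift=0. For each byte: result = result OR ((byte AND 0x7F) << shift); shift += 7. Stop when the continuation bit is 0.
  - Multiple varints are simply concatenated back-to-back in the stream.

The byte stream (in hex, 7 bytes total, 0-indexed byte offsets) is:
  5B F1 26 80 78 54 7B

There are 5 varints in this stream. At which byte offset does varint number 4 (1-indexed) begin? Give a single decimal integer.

  byte[0]=0x5B cont=0 payload=0x5B=91: acc |= 91<<0 -> acc=91 shift=7 [end]
Varint 1: bytes[0:1] = 5B -> value 91 (1 byte(s))
  byte[1]=0xF1 cont=1 payload=0x71=113: acc |= 113<<0 -> acc=113 shift=7
  byte[2]=0x26 cont=0 payload=0x26=38: acc |= 38<<7 -> acc=4977 shift=14 [end]
Varint 2: bytes[1:3] = F1 26 -> value 4977 (2 byte(s))
  byte[3]=0x80 cont=1 payload=0x00=0: acc |= 0<<0 -> acc=0 shift=7
  byte[4]=0x78 cont=0 payload=0x78=120: acc |= 120<<7 -> acc=15360 shift=14 [end]
Varint 3: bytes[3:5] = 80 78 -> value 15360 (2 byte(s))
  byte[5]=0x54 cont=0 payload=0x54=84: acc |= 84<<0 -> acc=84 shift=7 [end]
Varint 4: bytes[5:6] = 54 -> value 84 (1 byte(s))
  byte[6]=0x7B cont=0 payload=0x7B=123: acc |= 123<<0 -> acc=123 shift=7 [end]
Varint 5: bytes[6:7] = 7B -> value 123 (1 byte(s))

Answer: 5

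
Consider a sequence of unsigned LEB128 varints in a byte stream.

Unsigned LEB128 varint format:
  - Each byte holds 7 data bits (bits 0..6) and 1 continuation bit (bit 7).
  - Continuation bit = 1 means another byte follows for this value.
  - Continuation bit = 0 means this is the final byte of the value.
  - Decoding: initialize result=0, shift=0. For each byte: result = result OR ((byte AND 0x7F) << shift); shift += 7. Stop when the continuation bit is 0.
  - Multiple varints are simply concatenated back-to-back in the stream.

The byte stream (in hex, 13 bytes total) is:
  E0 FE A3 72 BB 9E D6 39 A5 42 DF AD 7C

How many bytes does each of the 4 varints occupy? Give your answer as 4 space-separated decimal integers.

  byte[0]=0xE0 cont=1 payload=0x60=96: acc |= 96<<0 -> acc=96 shift=7
  byte[1]=0xFE cont=1 payload=0x7E=126: acc |= 126<<7 -> acc=16224 shift=14
  byte[2]=0xA3 cont=1 payload=0x23=35: acc |= 35<<14 -> acc=589664 shift=21
  byte[3]=0x72 cont=0 payload=0x72=114: acc |= 114<<21 -> acc=239664992 shift=28 [end]
Varint 1: bytes[0:4] = E0 FE A3 72 -> value 239664992 (4 byte(s))
  byte[4]=0xBB cont=1 payload=0x3B=59: acc |= 59<<0 -> acc=59 shift=7
  byte[5]=0x9E cont=1 payload=0x1E=30: acc |= 30<<7 -> acc=3899 shift=14
  byte[6]=0xD6 cont=1 payload=0x56=86: acc |= 86<<14 -> acc=1412923 shift=21
  byte[7]=0x39 cont=0 payload=0x39=57: acc |= 57<<21 -> acc=120950587 shift=28 [end]
Varint 2: bytes[4:8] = BB 9E D6 39 -> value 120950587 (4 byte(s))
  byte[8]=0xA5 cont=1 payload=0x25=37: acc |= 37<<0 -> acc=37 shift=7
  byte[9]=0x42 cont=0 payload=0x42=66: acc |= 66<<7 -> acc=8485 shift=14 [end]
Varint 3: bytes[8:10] = A5 42 -> value 8485 (2 byte(s))
  byte[10]=0xDF cont=1 payload=0x5F=95: acc |= 95<<0 -> acc=95 shift=7
  byte[11]=0xAD cont=1 payload=0x2D=45: acc |= 45<<7 -> acc=5855 shift=14
  byte[12]=0x7C cont=0 payload=0x7C=124: acc |= 124<<14 -> acc=2037471 shift=21 [end]
Varint 4: bytes[10:13] = DF AD 7C -> value 2037471 (3 byte(s))

Answer: 4 4 2 3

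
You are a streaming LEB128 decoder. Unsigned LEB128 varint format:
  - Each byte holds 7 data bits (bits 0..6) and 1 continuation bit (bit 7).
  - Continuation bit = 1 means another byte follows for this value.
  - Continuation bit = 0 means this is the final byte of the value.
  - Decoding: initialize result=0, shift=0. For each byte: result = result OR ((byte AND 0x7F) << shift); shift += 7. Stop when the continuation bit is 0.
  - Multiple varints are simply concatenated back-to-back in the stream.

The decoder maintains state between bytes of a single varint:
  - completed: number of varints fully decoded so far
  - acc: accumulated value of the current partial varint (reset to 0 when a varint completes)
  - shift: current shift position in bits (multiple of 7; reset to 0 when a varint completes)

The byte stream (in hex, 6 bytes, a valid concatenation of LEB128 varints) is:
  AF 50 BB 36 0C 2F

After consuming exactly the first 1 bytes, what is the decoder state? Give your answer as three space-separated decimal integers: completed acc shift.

Answer: 0 47 7

Derivation:
byte[0]=0xAF cont=1 payload=0x2F: acc |= 47<<0 -> completed=0 acc=47 shift=7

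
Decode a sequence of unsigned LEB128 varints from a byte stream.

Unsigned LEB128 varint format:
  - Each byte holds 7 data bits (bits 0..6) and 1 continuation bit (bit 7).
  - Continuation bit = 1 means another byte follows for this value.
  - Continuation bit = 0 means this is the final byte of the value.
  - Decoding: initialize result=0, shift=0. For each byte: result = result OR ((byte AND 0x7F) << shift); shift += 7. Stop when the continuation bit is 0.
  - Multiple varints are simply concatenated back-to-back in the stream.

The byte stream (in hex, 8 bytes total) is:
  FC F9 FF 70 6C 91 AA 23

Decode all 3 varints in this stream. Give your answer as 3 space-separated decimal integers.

Answer: 236977404 108 578833

Derivation:
  byte[0]=0xFC cont=1 payload=0x7C=124: acc |= 124<<0 -> acc=124 shift=7
  byte[1]=0xF9 cont=1 payload=0x79=121: acc |= 121<<7 -> acc=15612 shift=14
  byte[2]=0xFF cont=1 payload=0x7F=127: acc |= 127<<14 -> acc=2096380 shift=21
  byte[3]=0x70 cont=0 payload=0x70=112: acc |= 112<<21 -> acc=236977404 shift=28 [end]
Varint 1: bytes[0:4] = FC F9 FF 70 -> value 236977404 (4 byte(s))
  byte[4]=0x6C cont=0 payload=0x6C=108: acc |= 108<<0 -> acc=108 shift=7 [end]
Varint 2: bytes[4:5] = 6C -> value 108 (1 byte(s))
  byte[5]=0x91 cont=1 payload=0x11=17: acc |= 17<<0 -> acc=17 shift=7
  byte[6]=0xAA cont=1 payload=0x2A=42: acc |= 42<<7 -> acc=5393 shift=14
  byte[7]=0x23 cont=0 payload=0x23=35: acc |= 35<<14 -> acc=578833 shift=21 [end]
Varint 3: bytes[5:8] = 91 AA 23 -> value 578833 (3 byte(s))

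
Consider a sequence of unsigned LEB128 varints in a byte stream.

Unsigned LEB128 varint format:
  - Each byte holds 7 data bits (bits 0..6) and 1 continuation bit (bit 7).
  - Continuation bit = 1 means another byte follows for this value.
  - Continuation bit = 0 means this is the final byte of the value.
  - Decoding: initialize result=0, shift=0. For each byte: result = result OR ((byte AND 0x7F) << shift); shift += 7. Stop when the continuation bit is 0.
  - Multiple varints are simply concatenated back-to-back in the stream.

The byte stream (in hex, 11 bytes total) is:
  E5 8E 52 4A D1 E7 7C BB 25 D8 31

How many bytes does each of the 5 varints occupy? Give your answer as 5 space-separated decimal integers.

Answer: 3 1 3 2 2

Derivation:
  byte[0]=0xE5 cont=1 payload=0x65=101: acc |= 101<<0 -> acc=101 shift=7
  byte[1]=0x8E cont=1 payload=0x0E=14: acc |= 14<<7 -> acc=1893 shift=14
  byte[2]=0x52 cont=0 payload=0x52=82: acc |= 82<<14 -> acc=1345381 shift=21 [end]
Varint 1: bytes[0:3] = E5 8E 52 -> value 1345381 (3 byte(s))
  byte[3]=0x4A cont=0 payload=0x4A=74: acc |= 74<<0 -> acc=74 shift=7 [end]
Varint 2: bytes[3:4] = 4A -> value 74 (1 byte(s))
  byte[4]=0xD1 cont=1 payload=0x51=81: acc |= 81<<0 -> acc=81 shift=7
  byte[5]=0xE7 cont=1 payload=0x67=103: acc |= 103<<7 -> acc=13265 shift=14
  byte[6]=0x7C cont=0 payload=0x7C=124: acc |= 124<<14 -> acc=2044881 shift=21 [end]
Varint 3: bytes[4:7] = D1 E7 7C -> value 2044881 (3 byte(s))
  byte[7]=0xBB cont=1 payload=0x3B=59: acc |= 59<<0 -> acc=59 shift=7
  byte[8]=0x25 cont=0 payload=0x25=37: acc |= 37<<7 -> acc=4795 shift=14 [end]
Varint 4: bytes[7:9] = BB 25 -> value 4795 (2 byte(s))
  byte[9]=0xD8 cont=1 payload=0x58=88: acc |= 88<<0 -> acc=88 shift=7
  byte[10]=0x31 cont=0 payload=0x31=49: acc |= 49<<7 -> acc=6360 shift=14 [end]
Varint 5: bytes[9:11] = D8 31 -> value 6360 (2 byte(s))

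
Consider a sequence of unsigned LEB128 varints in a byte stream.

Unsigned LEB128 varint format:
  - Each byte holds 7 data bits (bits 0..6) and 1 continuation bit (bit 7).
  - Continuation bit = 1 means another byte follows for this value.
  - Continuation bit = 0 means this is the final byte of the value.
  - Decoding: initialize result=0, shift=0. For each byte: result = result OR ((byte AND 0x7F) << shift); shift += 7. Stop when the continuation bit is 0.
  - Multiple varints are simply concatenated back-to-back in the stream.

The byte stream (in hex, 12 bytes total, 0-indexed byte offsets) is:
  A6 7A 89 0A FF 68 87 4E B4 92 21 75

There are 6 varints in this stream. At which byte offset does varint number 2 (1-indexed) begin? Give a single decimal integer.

  byte[0]=0xA6 cont=1 payload=0x26=38: acc |= 38<<0 -> acc=38 shift=7
  byte[1]=0x7A cont=0 payload=0x7A=122: acc |= 122<<7 -> acc=15654 shift=14 [end]
Varint 1: bytes[0:2] = A6 7A -> value 15654 (2 byte(s))
  byte[2]=0x89 cont=1 payload=0x09=9: acc |= 9<<0 -> acc=9 shift=7
  byte[3]=0x0A cont=0 payload=0x0A=10: acc |= 10<<7 -> acc=1289 shift=14 [end]
Varint 2: bytes[2:4] = 89 0A -> value 1289 (2 byte(s))
  byte[4]=0xFF cont=1 payload=0x7F=127: acc |= 127<<0 -> acc=127 shift=7
  byte[5]=0x68 cont=0 payload=0x68=104: acc |= 104<<7 -> acc=13439 shift=14 [end]
Varint 3: bytes[4:6] = FF 68 -> value 13439 (2 byte(s))
  byte[6]=0x87 cont=1 payload=0x07=7: acc |= 7<<0 -> acc=7 shift=7
  byte[7]=0x4E cont=0 payload=0x4E=78: acc |= 78<<7 -> acc=9991 shift=14 [end]
Varint 4: bytes[6:8] = 87 4E -> value 9991 (2 byte(s))
  byte[8]=0xB4 cont=1 payload=0x34=52: acc |= 52<<0 -> acc=52 shift=7
  byte[9]=0x92 cont=1 payload=0x12=18: acc |= 18<<7 -> acc=2356 shift=14
  byte[10]=0x21 cont=0 payload=0x21=33: acc |= 33<<14 -> acc=543028 shift=21 [end]
Varint 5: bytes[8:11] = B4 92 21 -> value 543028 (3 byte(s))
  byte[11]=0x75 cont=0 payload=0x75=117: acc |= 117<<0 -> acc=117 shift=7 [end]
Varint 6: bytes[11:12] = 75 -> value 117 (1 byte(s))

Answer: 2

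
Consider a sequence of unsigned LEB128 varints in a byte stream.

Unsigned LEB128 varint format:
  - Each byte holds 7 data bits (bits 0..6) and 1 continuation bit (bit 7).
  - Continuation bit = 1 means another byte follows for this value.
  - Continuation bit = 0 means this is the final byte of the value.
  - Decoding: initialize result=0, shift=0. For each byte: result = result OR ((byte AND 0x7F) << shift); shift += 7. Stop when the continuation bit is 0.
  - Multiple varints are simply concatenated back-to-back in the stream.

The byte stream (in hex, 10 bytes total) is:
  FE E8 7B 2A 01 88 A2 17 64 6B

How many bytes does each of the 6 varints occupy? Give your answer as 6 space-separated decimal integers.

  byte[0]=0xFE cont=1 payload=0x7E=126: acc |= 126<<0 -> acc=126 shift=7
  byte[1]=0xE8 cont=1 payload=0x68=104: acc |= 104<<7 -> acc=13438 shift=14
  byte[2]=0x7B cont=0 payload=0x7B=123: acc |= 123<<14 -> acc=2028670 shift=21 [end]
Varint 1: bytes[0:3] = FE E8 7B -> value 2028670 (3 byte(s))
  byte[3]=0x2A cont=0 payload=0x2A=42: acc |= 42<<0 -> acc=42 shift=7 [end]
Varint 2: bytes[3:4] = 2A -> value 42 (1 byte(s))
  byte[4]=0x01 cont=0 payload=0x01=1: acc |= 1<<0 -> acc=1 shift=7 [end]
Varint 3: bytes[4:5] = 01 -> value 1 (1 byte(s))
  byte[5]=0x88 cont=1 payload=0x08=8: acc |= 8<<0 -> acc=8 shift=7
  byte[6]=0xA2 cont=1 payload=0x22=34: acc |= 34<<7 -> acc=4360 shift=14
  byte[7]=0x17 cont=0 payload=0x17=23: acc |= 23<<14 -> acc=381192 shift=21 [end]
Varint 4: bytes[5:8] = 88 A2 17 -> value 381192 (3 byte(s))
  byte[8]=0x64 cont=0 payload=0x64=100: acc |= 100<<0 -> acc=100 shift=7 [end]
Varint 5: bytes[8:9] = 64 -> value 100 (1 byte(s))
  byte[9]=0x6B cont=0 payload=0x6B=107: acc |= 107<<0 -> acc=107 shift=7 [end]
Varint 6: bytes[9:10] = 6B -> value 107 (1 byte(s))

Answer: 3 1 1 3 1 1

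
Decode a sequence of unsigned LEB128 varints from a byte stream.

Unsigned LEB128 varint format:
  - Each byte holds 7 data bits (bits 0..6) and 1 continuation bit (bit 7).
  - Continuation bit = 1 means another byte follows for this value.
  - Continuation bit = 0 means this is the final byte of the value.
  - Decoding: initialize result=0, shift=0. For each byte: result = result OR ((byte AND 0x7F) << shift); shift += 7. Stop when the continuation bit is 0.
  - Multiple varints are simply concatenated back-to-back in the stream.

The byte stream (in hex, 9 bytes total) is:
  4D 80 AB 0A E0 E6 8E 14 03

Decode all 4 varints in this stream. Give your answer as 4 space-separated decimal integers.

  byte[0]=0x4D cont=0 payload=0x4D=77: acc |= 77<<0 -> acc=77 shift=7 [end]
Varint 1: bytes[0:1] = 4D -> value 77 (1 byte(s))
  byte[1]=0x80 cont=1 payload=0x00=0: acc |= 0<<0 -> acc=0 shift=7
  byte[2]=0xAB cont=1 payload=0x2B=43: acc |= 43<<7 -> acc=5504 shift=14
  byte[3]=0x0A cont=0 payload=0x0A=10: acc |= 10<<14 -> acc=169344 shift=21 [end]
Varint 2: bytes[1:4] = 80 AB 0A -> value 169344 (3 byte(s))
  byte[4]=0xE0 cont=1 payload=0x60=96: acc |= 96<<0 -> acc=96 shift=7
  byte[5]=0xE6 cont=1 payload=0x66=102: acc |= 102<<7 -> acc=13152 shift=14
  byte[6]=0x8E cont=1 payload=0x0E=14: acc |= 14<<14 -> acc=242528 shift=21
  byte[7]=0x14 cont=0 payload=0x14=20: acc |= 20<<21 -> acc=42185568 shift=28 [end]
Varint 3: bytes[4:8] = E0 E6 8E 14 -> value 42185568 (4 byte(s))
  byte[8]=0x03 cont=0 payload=0x03=3: acc |= 3<<0 -> acc=3 shift=7 [end]
Varint 4: bytes[8:9] = 03 -> value 3 (1 byte(s))

Answer: 77 169344 42185568 3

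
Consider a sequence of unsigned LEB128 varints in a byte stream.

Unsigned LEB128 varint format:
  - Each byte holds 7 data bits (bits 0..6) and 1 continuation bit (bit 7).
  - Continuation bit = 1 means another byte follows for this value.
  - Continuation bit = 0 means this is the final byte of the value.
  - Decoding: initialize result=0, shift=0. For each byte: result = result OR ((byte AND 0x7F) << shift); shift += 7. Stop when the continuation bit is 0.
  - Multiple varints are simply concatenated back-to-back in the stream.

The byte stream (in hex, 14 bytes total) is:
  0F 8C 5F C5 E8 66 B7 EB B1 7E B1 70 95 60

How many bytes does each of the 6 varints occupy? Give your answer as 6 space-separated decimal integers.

  byte[0]=0x0F cont=0 payload=0x0F=15: acc |= 15<<0 -> acc=15 shift=7 [end]
Varint 1: bytes[0:1] = 0F -> value 15 (1 byte(s))
  byte[1]=0x8C cont=1 payload=0x0C=12: acc |= 12<<0 -> acc=12 shift=7
  byte[2]=0x5F cont=0 payload=0x5F=95: acc |= 95<<7 -> acc=12172 shift=14 [end]
Varint 2: bytes[1:3] = 8C 5F -> value 12172 (2 byte(s))
  byte[3]=0xC5 cont=1 payload=0x45=69: acc |= 69<<0 -> acc=69 shift=7
  byte[4]=0xE8 cont=1 payload=0x68=104: acc |= 104<<7 -> acc=13381 shift=14
  byte[5]=0x66 cont=0 payload=0x66=102: acc |= 102<<14 -> acc=1684549 shift=21 [end]
Varint 3: bytes[3:6] = C5 E8 66 -> value 1684549 (3 byte(s))
  byte[6]=0xB7 cont=1 payload=0x37=55: acc |= 55<<0 -> acc=55 shift=7
  byte[7]=0xEB cont=1 payload=0x6B=107: acc |= 107<<7 -> acc=13751 shift=14
  byte[8]=0xB1 cont=1 payload=0x31=49: acc |= 49<<14 -> acc=816567 shift=21
  byte[9]=0x7E cont=0 payload=0x7E=126: acc |= 126<<21 -> acc=265057719 shift=28 [end]
Varint 4: bytes[6:10] = B7 EB B1 7E -> value 265057719 (4 byte(s))
  byte[10]=0xB1 cont=1 payload=0x31=49: acc |= 49<<0 -> acc=49 shift=7
  byte[11]=0x70 cont=0 payload=0x70=112: acc |= 112<<7 -> acc=14385 shift=14 [end]
Varint 5: bytes[10:12] = B1 70 -> value 14385 (2 byte(s))
  byte[12]=0x95 cont=1 payload=0x15=21: acc |= 21<<0 -> acc=21 shift=7
  byte[13]=0x60 cont=0 payload=0x60=96: acc |= 96<<7 -> acc=12309 shift=14 [end]
Varint 6: bytes[12:14] = 95 60 -> value 12309 (2 byte(s))

Answer: 1 2 3 4 2 2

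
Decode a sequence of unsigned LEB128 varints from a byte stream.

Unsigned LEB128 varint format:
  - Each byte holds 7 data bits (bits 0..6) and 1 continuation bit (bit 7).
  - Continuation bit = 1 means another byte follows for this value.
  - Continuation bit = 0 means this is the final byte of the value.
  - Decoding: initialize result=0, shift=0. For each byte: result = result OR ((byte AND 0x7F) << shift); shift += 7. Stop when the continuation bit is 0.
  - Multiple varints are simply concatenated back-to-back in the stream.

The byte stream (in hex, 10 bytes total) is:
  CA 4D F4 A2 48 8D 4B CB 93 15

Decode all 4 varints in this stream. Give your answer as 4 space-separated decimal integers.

Answer: 9930 1184116 9613 346571

Derivation:
  byte[0]=0xCA cont=1 payload=0x4A=74: acc |= 74<<0 -> acc=74 shift=7
  byte[1]=0x4D cont=0 payload=0x4D=77: acc |= 77<<7 -> acc=9930 shift=14 [end]
Varint 1: bytes[0:2] = CA 4D -> value 9930 (2 byte(s))
  byte[2]=0xF4 cont=1 payload=0x74=116: acc |= 116<<0 -> acc=116 shift=7
  byte[3]=0xA2 cont=1 payload=0x22=34: acc |= 34<<7 -> acc=4468 shift=14
  byte[4]=0x48 cont=0 payload=0x48=72: acc |= 72<<14 -> acc=1184116 shift=21 [end]
Varint 2: bytes[2:5] = F4 A2 48 -> value 1184116 (3 byte(s))
  byte[5]=0x8D cont=1 payload=0x0D=13: acc |= 13<<0 -> acc=13 shift=7
  byte[6]=0x4B cont=0 payload=0x4B=75: acc |= 75<<7 -> acc=9613 shift=14 [end]
Varint 3: bytes[5:7] = 8D 4B -> value 9613 (2 byte(s))
  byte[7]=0xCB cont=1 payload=0x4B=75: acc |= 75<<0 -> acc=75 shift=7
  byte[8]=0x93 cont=1 payload=0x13=19: acc |= 19<<7 -> acc=2507 shift=14
  byte[9]=0x15 cont=0 payload=0x15=21: acc |= 21<<14 -> acc=346571 shift=21 [end]
Varint 4: bytes[7:10] = CB 93 15 -> value 346571 (3 byte(s))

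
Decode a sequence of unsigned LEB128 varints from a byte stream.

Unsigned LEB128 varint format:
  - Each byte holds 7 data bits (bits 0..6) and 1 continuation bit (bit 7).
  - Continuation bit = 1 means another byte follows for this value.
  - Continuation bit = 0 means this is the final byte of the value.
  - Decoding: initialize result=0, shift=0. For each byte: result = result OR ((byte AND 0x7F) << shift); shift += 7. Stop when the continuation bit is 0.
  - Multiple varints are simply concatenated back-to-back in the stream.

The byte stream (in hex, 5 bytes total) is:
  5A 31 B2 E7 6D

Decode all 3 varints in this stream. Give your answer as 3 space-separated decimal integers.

  byte[0]=0x5A cont=0 payload=0x5A=90: acc |= 90<<0 -> acc=90 shift=7 [end]
Varint 1: bytes[0:1] = 5A -> value 90 (1 byte(s))
  byte[1]=0x31 cont=0 payload=0x31=49: acc |= 49<<0 -> acc=49 shift=7 [end]
Varint 2: bytes[1:2] = 31 -> value 49 (1 byte(s))
  byte[2]=0xB2 cont=1 payload=0x32=50: acc |= 50<<0 -> acc=50 shift=7
  byte[3]=0xE7 cont=1 payload=0x67=103: acc |= 103<<7 -> acc=13234 shift=14
  byte[4]=0x6D cont=0 payload=0x6D=109: acc |= 109<<14 -> acc=1799090 shift=21 [end]
Varint 3: bytes[2:5] = B2 E7 6D -> value 1799090 (3 byte(s))

Answer: 90 49 1799090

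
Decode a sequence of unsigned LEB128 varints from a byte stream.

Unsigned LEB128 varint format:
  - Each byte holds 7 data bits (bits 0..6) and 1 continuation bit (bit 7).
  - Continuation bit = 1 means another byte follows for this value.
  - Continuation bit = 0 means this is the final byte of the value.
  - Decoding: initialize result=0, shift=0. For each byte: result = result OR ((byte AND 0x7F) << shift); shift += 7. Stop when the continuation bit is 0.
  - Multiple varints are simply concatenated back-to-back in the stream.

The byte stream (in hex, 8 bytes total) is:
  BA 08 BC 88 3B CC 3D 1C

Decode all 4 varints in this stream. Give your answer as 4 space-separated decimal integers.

Answer: 1082 967740 7884 28

Derivation:
  byte[0]=0xBA cont=1 payload=0x3A=58: acc |= 58<<0 -> acc=58 shift=7
  byte[1]=0x08 cont=0 payload=0x08=8: acc |= 8<<7 -> acc=1082 shift=14 [end]
Varint 1: bytes[0:2] = BA 08 -> value 1082 (2 byte(s))
  byte[2]=0xBC cont=1 payload=0x3C=60: acc |= 60<<0 -> acc=60 shift=7
  byte[3]=0x88 cont=1 payload=0x08=8: acc |= 8<<7 -> acc=1084 shift=14
  byte[4]=0x3B cont=0 payload=0x3B=59: acc |= 59<<14 -> acc=967740 shift=21 [end]
Varint 2: bytes[2:5] = BC 88 3B -> value 967740 (3 byte(s))
  byte[5]=0xCC cont=1 payload=0x4C=76: acc |= 76<<0 -> acc=76 shift=7
  byte[6]=0x3D cont=0 payload=0x3D=61: acc |= 61<<7 -> acc=7884 shift=14 [end]
Varint 3: bytes[5:7] = CC 3D -> value 7884 (2 byte(s))
  byte[7]=0x1C cont=0 payload=0x1C=28: acc |= 28<<0 -> acc=28 shift=7 [end]
Varint 4: bytes[7:8] = 1C -> value 28 (1 byte(s))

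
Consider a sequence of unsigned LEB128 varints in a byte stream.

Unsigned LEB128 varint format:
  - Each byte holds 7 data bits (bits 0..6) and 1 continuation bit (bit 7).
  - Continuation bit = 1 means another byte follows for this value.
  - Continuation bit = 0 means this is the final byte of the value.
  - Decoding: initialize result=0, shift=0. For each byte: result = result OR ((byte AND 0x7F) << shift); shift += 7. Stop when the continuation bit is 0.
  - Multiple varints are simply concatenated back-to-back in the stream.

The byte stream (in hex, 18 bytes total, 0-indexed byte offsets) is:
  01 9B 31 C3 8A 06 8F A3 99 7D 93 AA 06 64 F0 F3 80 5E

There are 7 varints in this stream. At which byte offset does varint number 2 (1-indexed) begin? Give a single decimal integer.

  byte[0]=0x01 cont=0 payload=0x01=1: acc |= 1<<0 -> acc=1 shift=7 [end]
Varint 1: bytes[0:1] = 01 -> value 1 (1 byte(s))
  byte[1]=0x9B cont=1 payload=0x1B=27: acc |= 27<<0 -> acc=27 shift=7
  byte[2]=0x31 cont=0 payload=0x31=49: acc |= 49<<7 -> acc=6299 shift=14 [end]
Varint 2: bytes[1:3] = 9B 31 -> value 6299 (2 byte(s))
  byte[3]=0xC3 cont=1 payload=0x43=67: acc |= 67<<0 -> acc=67 shift=7
  byte[4]=0x8A cont=1 payload=0x0A=10: acc |= 10<<7 -> acc=1347 shift=14
  byte[5]=0x06 cont=0 payload=0x06=6: acc |= 6<<14 -> acc=99651 shift=21 [end]
Varint 3: bytes[3:6] = C3 8A 06 -> value 99651 (3 byte(s))
  byte[6]=0x8F cont=1 payload=0x0F=15: acc |= 15<<0 -> acc=15 shift=7
  byte[7]=0xA3 cont=1 payload=0x23=35: acc |= 35<<7 -> acc=4495 shift=14
  byte[8]=0x99 cont=1 payload=0x19=25: acc |= 25<<14 -> acc=414095 shift=21
  byte[9]=0x7D cont=0 payload=0x7D=125: acc |= 125<<21 -> acc=262558095 shift=28 [end]
Varint 4: bytes[6:10] = 8F A3 99 7D -> value 262558095 (4 byte(s))
  byte[10]=0x93 cont=1 payload=0x13=19: acc |= 19<<0 -> acc=19 shift=7
  byte[11]=0xAA cont=1 payload=0x2A=42: acc |= 42<<7 -> acc=5395 shift=14
  byte[12]=0x06 cont=0 payload=0x06=6: acc |= 6<<14 -> acc=103699 shift=21 [end]
Varint 5: bytes[10:13] = 93 AA 06 -> value 103699 (3 byte(s))
  byte[13]=0x64 cont=0 payload=0x64=100: acc |= 100<<0 -> acc=100 shift=7 [end]
Varint 6: bytes[13:14] = 64 -> value 100 (1 byte(s))
  byte[14]=0xF0 cont=1 payload=0x70=112: acc |= 112<<0 -> acc=112 shift=7
  byte[15]=0xF3 cont=1 payload=0x73=115: acc |= 115<<7 -> acc=14832 shift=14
  byte[16]=0x80 cont=1 payload=0x00=0: acc |= 0<<14 -> acc=14832 shift=21
  byte[17]=0x5E cont=0 payload=0x5E=94: acc |= 94<<21 -> acc=197147120 shift=28 [end]
Varint 7: bytes[14:18] = F0 F3 80 5E -> value 197147120 (4 byte(s))

Answer: 1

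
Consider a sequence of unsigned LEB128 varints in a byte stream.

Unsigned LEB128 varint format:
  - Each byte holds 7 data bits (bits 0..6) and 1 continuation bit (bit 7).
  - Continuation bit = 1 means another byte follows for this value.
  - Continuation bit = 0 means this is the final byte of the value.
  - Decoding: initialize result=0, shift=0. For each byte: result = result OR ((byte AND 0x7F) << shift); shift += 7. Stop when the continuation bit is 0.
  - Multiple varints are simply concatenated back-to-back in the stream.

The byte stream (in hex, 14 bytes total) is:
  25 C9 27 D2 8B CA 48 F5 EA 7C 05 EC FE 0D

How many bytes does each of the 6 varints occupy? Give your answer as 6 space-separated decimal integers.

Answer: 1 2 4 3 1 3

Derivation:
  byte[0]=0x25 cont=0 payload=0x25=37: acc |= 37<<0 -> acc=37 shift=7 [end]
Varint 1: bytes[0:1] = 25 -> value 37 (1 byte(s))
  byte[1]=0xC9 cont=1 payload=0x49=73: acc |= 73<<0 -> acc=73 shift=7
  byte[2]=0x27 cont=0 payload=0x27=39: acc |= 39<<7 -> acc=5065 shift=14 [end]
Varint 2: bytes[1:3] = C9 27 -> value 5065 (2 byte(s))
  byte[3]=0xD2 cont=1 payload=0x52=82: acc |= 82<<0 -> acc=82 shift=7
  byte[4]=0x8B cont=1 payload=0x0B=11: acc |= 11<<7 -> acc=1490 shift=14
  byte[5]=0xCA cont=1 payload=0x4A=74: acc |= 74<<14 -> acc=1213906 shift=21
  byte[6]=0x48 cont=0 payload=0x48=72: acc |= 72<<21 -> acc=152208850 shift=28 [end]
Varint 3: bytes[3:7] = D2 8B CA 48 -> value 152208850 (4 byte(s))
  byte[7]=0xF5 cont=1 payload=0x75=117: acc |= 117<<0 -> acc=117 shift=7
  byte[8]=0xEA cont=1 payload=0x6A=106: acc |= 106<<7 -> acc=13685 shift=14
  byte[9]=0x7C cont=0 payload=0x7C=124: acc |= 124<<14 -> acc=2045301 shift=21 [end]
Varint 4: bytes[7:10] = F5 EA 7C -> value 2045301 (3 byte(s))
  byte[10]=0x05 cont=0 payload=0x05=5: acc |= 5<<0 -> acc=5 shift=7 [end]
Varint 5: bytes[10:11] = 05 -> value 5 (1 byte(s))
  byte[11]=0xEC cont=1 payload=0x6C=108: acc |= 108<<0 -> acc=108 shift=7
  byte[12]=0xFE cont=1 payload=0x7E=126: acc |= 126<<7 -> acc=16236 shift=14
  byte[13]=0x0D cont=0 payload=0x0D=13: acc |= 13<<14 -> acc=229228 shift=21 [end]
Varint 6: bytes[11:14] = EC FE 0D -> value 229228 (3 byte(s))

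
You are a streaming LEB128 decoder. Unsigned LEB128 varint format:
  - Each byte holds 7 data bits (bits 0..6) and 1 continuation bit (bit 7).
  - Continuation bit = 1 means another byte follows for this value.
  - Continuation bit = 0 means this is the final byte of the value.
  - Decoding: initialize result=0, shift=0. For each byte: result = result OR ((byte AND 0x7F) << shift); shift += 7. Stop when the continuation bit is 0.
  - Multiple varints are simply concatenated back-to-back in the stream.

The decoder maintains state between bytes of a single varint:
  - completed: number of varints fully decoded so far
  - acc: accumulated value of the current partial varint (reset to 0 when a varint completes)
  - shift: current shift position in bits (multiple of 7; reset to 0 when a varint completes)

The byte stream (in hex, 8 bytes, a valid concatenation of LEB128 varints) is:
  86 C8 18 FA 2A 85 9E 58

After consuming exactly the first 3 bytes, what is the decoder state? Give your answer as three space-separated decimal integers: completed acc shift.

Answer: 1 0 0

Derivation:
byte[0]=0x86 cont=1 payload=0x06: acc |= 6<<0 -> completed=0 acc=6 shift=7
byte[1]=0xC8 cont=1 payload=0x48: acc |= 72<<7 -> completed=0 acc=9222 shift=14
byte[2]=0x18 cont=0 payload=0x18: varint #1 complete (value=402438); reset -> completed=1 acc=0 shift=0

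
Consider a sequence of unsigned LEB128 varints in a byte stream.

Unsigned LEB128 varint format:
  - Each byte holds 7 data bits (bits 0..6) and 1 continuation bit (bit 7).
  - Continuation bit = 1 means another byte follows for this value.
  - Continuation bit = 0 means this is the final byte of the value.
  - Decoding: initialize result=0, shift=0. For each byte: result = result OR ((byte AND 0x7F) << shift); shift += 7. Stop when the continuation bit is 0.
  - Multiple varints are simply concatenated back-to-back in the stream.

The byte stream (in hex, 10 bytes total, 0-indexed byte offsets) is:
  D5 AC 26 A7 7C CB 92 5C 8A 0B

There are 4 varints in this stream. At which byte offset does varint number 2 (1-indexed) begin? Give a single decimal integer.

  byte[0]=0xD5 cont=1 payload=0x55=85: acc |= 85<<0 -> acc=85 shift=7
  byte[1]=0xAC cont=1 payload=0x2C=44: acc |= 44<<7 -> acc=5717 shift=14
  byte[2]=0x26 cont=0 payload=0x26=38: acc |= 38<<14 -> acc=628309 shift=21 [end]
Varint 1: bytes[0:3] = D5 AC 26 -> value 628309 (3 byte(s))
  byte[3]=0xA7 cont=1 payload=0x27=39: acc |= 39<<0 -> acc=39 shift=7
  byte[4]=0x7C cont=0 payload=0x7C=124: acc |= 124<<7 -> acc=15911 shift=14 [end]
Varint 2: bytes[3:5] = A7 7C -> value 15911 (2 byte(s))
  byte[5]=0xCB cont=1 payload=0x4B=75: acc |= 75<<0 -> acc=75 shift=7
  byte[6]=0x92 cont=1 payload=0x12=18: acc |= 18<<7 -> acc=2379 shift=14
  byte[7]=0x5C cont=0 payload=0x5C=92: acc |= 92<<14 -> acc=1509707 shift=21 [end]
Varint 3: bytes[5:8] = CB 92 5C -> value 1509707 (3 byte(s))
  byte[8]=0x8A cont=1 payload=0x0A=10: acc |= 10<<0 -> acc=10 shift=7
  byte[9]=0x0B cont=0 payload=0x0B=11: acc |= 11<<7 -> acc=1418 shift=14 [end]
Varint 4: bytes[8:10] = 8A 0B -> value 1418 (2 byte(s))

Answer: 3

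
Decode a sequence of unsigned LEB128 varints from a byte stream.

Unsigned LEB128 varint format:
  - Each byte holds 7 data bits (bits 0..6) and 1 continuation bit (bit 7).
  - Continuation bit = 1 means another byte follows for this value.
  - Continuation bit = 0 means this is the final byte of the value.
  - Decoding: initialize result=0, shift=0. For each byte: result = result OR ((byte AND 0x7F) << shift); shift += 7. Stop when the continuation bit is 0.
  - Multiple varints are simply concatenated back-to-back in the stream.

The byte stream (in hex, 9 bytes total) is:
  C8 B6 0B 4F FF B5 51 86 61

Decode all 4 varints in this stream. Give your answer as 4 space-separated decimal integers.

  byte[0]=0xC8 cont=1 payload=0x48=72: acc |= 72<<0 -> acc=72 shift=7
  byte[1]=0xB6 cont=1 payload=0x36=54: acc |= 54<<7 -> acc=6984 shift=14
  byte[2]=0x0B cont=0 payload=0x0B=11: acc |= 11<<14 -> acc=187208 shift=21 [end]
Varint 1: bytes[0:3] = C8 B6 0B -> value 187208 (3 byte(s))
  byte[3]=0x4F cont=0 payload=0x4F=79: acc |= 79<<0 -> acc=79 shift=7 [end]
Varint 2: bytes[3:4] = 4F -> value 79 (1 byte(s))
  byte[4]=0xFF cont=1 payload=0x7F=127: acc |= 127<<0 -> acc=127 shift=7
  byte[5]=0xB5 cont=1 payload=0x35=53: acc |= 53<<7 -> acc=6911 shift=14
  byte[6]=0x51 cont=0 payload=0x51=81: acc |= 81<<14 -> acc=1334015 shift=21 [end]
Varint 3: bytes[4:7] = FF B5 51 -> value 1334015 (3 byte(s))
  byte[7]=0x86 cont=1 payload=0x06=6: acc |= 6<<0 -> acc=6 shift=7
  byte[8]=0x61 cont=0 payload=0x61=97: acc |= 97<<7 -> acc=12422 shift=14 [end]
Varint 4: bytes[7:9] = 86 61 -> value 12422 (2 byte(s))

Answer: 187208 79 1334015 12422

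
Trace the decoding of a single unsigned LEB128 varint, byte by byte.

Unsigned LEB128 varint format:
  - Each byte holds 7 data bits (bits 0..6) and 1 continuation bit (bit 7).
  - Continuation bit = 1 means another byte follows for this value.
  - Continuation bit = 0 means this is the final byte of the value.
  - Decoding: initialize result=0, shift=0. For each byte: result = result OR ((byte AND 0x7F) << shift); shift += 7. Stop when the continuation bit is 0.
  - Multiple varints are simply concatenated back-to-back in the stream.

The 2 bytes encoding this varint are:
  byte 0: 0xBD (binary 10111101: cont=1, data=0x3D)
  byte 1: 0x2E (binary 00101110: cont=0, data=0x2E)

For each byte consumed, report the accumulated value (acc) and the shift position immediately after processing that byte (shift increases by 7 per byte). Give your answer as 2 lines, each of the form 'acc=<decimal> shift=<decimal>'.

Answer: acc=61 shift=7
acc=5949 shift=14

Derivation:
byte 0=0xBD: payload=0x3D=61, contrib = 61<<0 = 61; acc -> 61, shift -> 7
byte 1=0x2E: payload=0x2E=46, contrib = 46<<7 = 5888; acc -> 5949, shift -> 14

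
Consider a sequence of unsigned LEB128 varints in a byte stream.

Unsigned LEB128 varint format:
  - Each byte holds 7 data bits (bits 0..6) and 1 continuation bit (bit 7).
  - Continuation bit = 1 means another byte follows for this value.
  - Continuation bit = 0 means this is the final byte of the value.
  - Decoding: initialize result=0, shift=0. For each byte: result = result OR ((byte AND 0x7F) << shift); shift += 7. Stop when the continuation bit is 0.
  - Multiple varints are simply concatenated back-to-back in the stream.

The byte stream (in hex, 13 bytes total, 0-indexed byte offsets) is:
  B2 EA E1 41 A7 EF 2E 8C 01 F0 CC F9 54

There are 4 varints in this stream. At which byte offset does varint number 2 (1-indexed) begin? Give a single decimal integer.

Answer: 4

Derivation:
  byte[0]=0xB2 cont=1 payload=0x32=50: acc |= 50<<0 -> acc=50 shift=7
  byte[1]=0xEA cont=1 payload=0x6A=106: acc |= 106<<7 -> acc=13618 shift=14
  byte[2]=0xE1 cont=1 payload=0x61=97: acc |= 97<<14 -> acc=1602866 shift=21
  byte[3]=0x41 cont=0 payload=0x41=65: acc |= 65<<21 -> acc=137917746 shift=28 [end]
Varint 1: bytes[0:4] = B2 EA E1 41 -> value 137917746 (4 byte(s))
  byte[4]=0xA7 cont=1 payload=0x27=39: acc |= 39<<0 -> acc=39 shift=7
  byte[5]=0xEF cont=1 payload=0x6F=111: acc |= 111<<7 -> acc=14247 shift=14
  byte[6]=0x2E cont=0 payload=0x2E=46: acc |= 46<<14 -> acc=767911 shift=21 [end]
Varint 2: bytes[4:7] = A7 EF 2E -> value 767911 (3 byte(s))
  byte[7]=0x8C cont=1 payload=0x0C=12: acc |= 12<<0 -> acc=12 shift=7
  byte[8]=0x01 cont=0 payload=0x01=1: acc |= 1<<7 -> acc=140 shift=14 [end]
Varint 3: bytes[7:9] = 8C 01 -> value 140 (2 byte(s))
  byte[9]=0xF0 cont=1 payload=0x70=112: acc |= 112<<0 -> acc=112 shift=7
  byte[10]=0xCC cont=1 payload=0x4C=76: acc |= 76<<7 -> acc=9840 shift=14
  byte[11]=0xF9 cont=1 payload=0x79=121: acc |= 121<<14 -> acc=1992304 shift=21
  byte[12]=0x54 cont=0 payload=0x54=84: acc |= 84<<21 -> acc=178153072 shift=28 [end]
Varint 4: bytes[9:13] = F0 CC F9 54 -> value 178153072 (4 byte(s))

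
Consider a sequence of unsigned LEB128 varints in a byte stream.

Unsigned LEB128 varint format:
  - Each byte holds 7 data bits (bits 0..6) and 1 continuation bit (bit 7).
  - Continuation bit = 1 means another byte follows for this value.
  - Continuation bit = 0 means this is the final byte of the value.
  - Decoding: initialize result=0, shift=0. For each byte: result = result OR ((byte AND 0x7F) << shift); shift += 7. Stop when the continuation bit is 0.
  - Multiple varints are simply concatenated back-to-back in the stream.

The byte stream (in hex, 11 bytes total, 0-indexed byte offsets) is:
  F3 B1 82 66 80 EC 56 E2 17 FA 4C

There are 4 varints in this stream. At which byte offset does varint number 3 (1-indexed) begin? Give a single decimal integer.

  byte[0]=0xF3 cont=1 payload=0x73=115: acc |= 115<<0 -> acc=115 shift=7
  byte[1]=0xB1 cont=1 payload=0x31=49: acc |= 49<<7 -> acc=6387 shift=14
  byte[2]=0x82 cont=1 payload=0x02=2: acc |= 2<<14 -> acc=39155 shift=21
  byte[3]=0x66 cont=0 payload=0x66=102: acc |= 102<<21 -> acc=213948659 shift=28 [end]
Varint 1: bytes[0:4] = F3 B1 82 66 -> value 213948659 (4 byte(s))
  byte[4]=0x80 cont=1 payload=0x00=0: acc |= 0<<0 -> acc=0 shift=7
  byte[5]=0xEC cont=1 payload=0x6C=108: acc |= 108<<7 -> acc=13824 shift=14
  byte[6]=0x56 cont=0 payload=0x56=86: acc |= 86<<14 -> acc=1422848 shift=21 [end]
Varint 2: bytes[4:7] = 80 EC 56 -> value 1422848 (3 byte(s))
  byte[7]=0xE2 cont=1 payload=0x62=98: acc |= 98<<0 -> acc=98 shift=7
  byte[8]=0x17 cont=0 payload=0x17=23: acc |= 23<<7 -> acc=3042 shift=14 [end]
Varint 3: bytes[7:9] = E2 17 -> value 3042 (2 byte(s))
  byte[9]=0xFA cont=1 payload=0x7A=122: acc |= 122<<0 -> acc=122 shift=7
  byte[10]=0x4C cont=0 payload=0x4C=76: acc |= 76<<7 -> acc=9850 shift=14 [end]
Varint 4: bytes[9:11] = FA 4C -> value 9850 (2 byte(s))

Answer: 7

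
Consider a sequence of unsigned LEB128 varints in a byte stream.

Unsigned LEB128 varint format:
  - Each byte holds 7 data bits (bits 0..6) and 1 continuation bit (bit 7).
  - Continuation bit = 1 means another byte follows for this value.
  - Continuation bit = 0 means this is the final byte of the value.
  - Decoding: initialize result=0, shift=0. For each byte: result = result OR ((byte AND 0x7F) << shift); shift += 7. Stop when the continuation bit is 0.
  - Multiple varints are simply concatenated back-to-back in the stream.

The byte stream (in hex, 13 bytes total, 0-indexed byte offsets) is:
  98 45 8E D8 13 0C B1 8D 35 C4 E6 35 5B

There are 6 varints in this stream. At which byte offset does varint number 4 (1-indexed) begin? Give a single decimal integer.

Answer: 6

Derivation:
  byte[0]=0x98 cont=1 payload=0x18=24: acc |= 24<<0 -> acc=24 shift=7
  byte[1]=0x45 cont=0 payload=0x45=69: acc |= 69<<7 -> acc=8856 shift=14 [end]
Varint 1: bytes[0:2] = 98 45 -> value 8856 (2 byte(s))
  byte[2]=0x8E cont=1 payload=0x0E=14: acc |= 14<<0 -> acc=14 shift=7
  byte[3]=0xD8 cont=1 payload=0x58=88: acc |= 88<<7 -> acc=11278 shift=14
  byte[4]=0x13 cont=0 payload=0x13=19: acc |= 19<<14 -> acc=322574 shift=21 [end]
Varint 2: bytes[2:5] = 8E D8 13 -> value 322574 (3 byte(s))
  byte[5]=0x0C cont=0 payload=0x0C=12: acc |= 12<<0 -> acc=12 shift=7 [end]
Varint 3: bytes[5:6] = 0C -> value 12 (1 byte(s))
  byte[6]=0xB1 cont=1 payload=0x31=49: acc |= 49<<0 -> acc=49 shift=7
  byte[7]=0x8D cont=1 payload=0x0D=13: acc |= 13<<7 -> acc=1713 shift=14
  byte[8]=0x35 cont=0 payload=0x35=53: acc |= 53<<14 -> acc=870065 shift=21 [end]
Varint 4: bytes[6:9] = B1 8D 35 -> value 870065 (3 byte(s))
  byte[9]=0xC4 cont=1 payload=0x44=68: acc |= 68<<0 -> acc=68 shift=7
  byte[10]=0xE6 cont=1 payload=0x66=102: acc |= 102<<7 -> acc=13124 shift=14
  byte[11]=0x35 cont=0 payload=0x35=53: acc |= 53<<14 -> acc=881476 shift=21 [end]
Varint 5: bytes[9:12] = C4 E6 35 -> value 881476 (3 byte(s))
  byte[12]=0x5B cont=0 payload=0x5B=91: acc |= 91<<0 -> acc=91 shift=7 [end]
Varint 6: bytes[12:13] = 5B -> value 91 (1 byte(s))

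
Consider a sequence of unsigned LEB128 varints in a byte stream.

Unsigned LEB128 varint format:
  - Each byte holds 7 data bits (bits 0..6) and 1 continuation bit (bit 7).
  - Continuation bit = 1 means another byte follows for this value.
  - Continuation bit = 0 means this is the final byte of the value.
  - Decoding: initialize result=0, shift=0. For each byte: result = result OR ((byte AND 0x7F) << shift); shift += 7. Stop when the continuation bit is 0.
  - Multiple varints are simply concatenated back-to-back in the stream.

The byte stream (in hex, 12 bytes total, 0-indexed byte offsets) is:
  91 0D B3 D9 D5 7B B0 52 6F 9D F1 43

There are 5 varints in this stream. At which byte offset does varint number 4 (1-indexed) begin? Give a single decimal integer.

Answer: 8

Derivation:
  byte[0]=0x91 cont=1 payload=0x11=17: acc |= 17<<0 -> acc=17 shift=7
  byte[1]=0x0D cont=0 payload=0x0D=13: acc |= 13<<7 -> acc=1681 shift=14 [end]
Varint 1: bytes[0:2] = 91 0D -> value 1681 (2 byte(s))
  byte[2]=0xB3 cont=1 payload=0x33=51: acc |= 51<<0 -> acc=51 shift=7
  byte[3]=0xD9 cont=1 payload=0x59=89: acc |= 89<<7 -> acc=11443 shift=14
  byte[4]=0xD5 cont=1 payload=0x55=85: acc |= 85<<14 -> acc=1404083 shift=21
  byte[5]=0x7B cont=0 payload=0x7B=123: acc |= 123<<21 -> acc=259353779 shift=28 [end]
Varint 2: bytes[2:6] = B3 D9 D5 7B -> value 259353779 (4 byte(s))
  byte[6]=0xB0 cont=1 payload=0x30=48: acc |= 48<<0 -> acc=48 shift=7
  byte[7]=0x52 cont=0 payload=0x52=82: acc |= 82<<7 -> acc=10544 shift=14 [end]
Varint 3: bytes[6:8] = B0 52 -> value 10544 (2 byte(s))
  byte[8]=0x6F cont=0 payload=0x6F=111: acc |= 111<<0 -> acc=111 shift=7 [end]
Varint 4: bytes[8:9] = 6F -> value 111 (1 byte(s))
  byte[9]=0x9D cont=1 payload=0x1D=29: acc |= 29<<0 -> acc=29 shift=7
  byte[10]=0xF1 cont=1 payload=0x71=113: acc |= 113<<7 -> acc=14493 shift=14
  byte[11]=0x43 cont=0 payload=0x43=67: acc |= 67<<14 -> acc=1112221 shift=21 [end]
Varint 5: bytes[9:12] = 9D F1 43 -> value 1112221 (3 byte(s))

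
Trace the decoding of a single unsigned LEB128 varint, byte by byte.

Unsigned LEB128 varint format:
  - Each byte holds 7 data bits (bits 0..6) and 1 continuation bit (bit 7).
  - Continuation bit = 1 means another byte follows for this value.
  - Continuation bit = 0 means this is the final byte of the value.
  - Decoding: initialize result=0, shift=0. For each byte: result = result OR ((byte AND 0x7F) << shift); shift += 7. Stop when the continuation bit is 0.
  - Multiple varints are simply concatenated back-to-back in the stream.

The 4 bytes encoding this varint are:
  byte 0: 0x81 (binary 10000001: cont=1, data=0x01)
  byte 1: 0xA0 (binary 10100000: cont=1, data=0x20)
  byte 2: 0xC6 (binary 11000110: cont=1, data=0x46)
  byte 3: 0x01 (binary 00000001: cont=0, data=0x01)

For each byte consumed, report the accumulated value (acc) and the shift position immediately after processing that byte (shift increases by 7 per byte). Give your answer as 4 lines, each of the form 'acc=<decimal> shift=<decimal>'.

byte 0=0x81: payload=0x01=1, contrib = 1<<0 = 1; acc -> 1, shift -> 7
byte 1=0xA0: payload=0x20=32, contrib = 32<<7 = 4096; acc -> 4097, shift -> 14
byte 2=0xC6: payload=0x46=70, contrib = 70<<14 = 1146880; acc -> 1150977, shift -> 21
byte 3=0x01: payload=0x01=1, contrib = 1<<21 = 2097152; acc -> 3248129, shift -> 28

Answer: acc=1 shift=7
acc=4097 shift=14
acc=1150977 shift=21
acc=3248129 shift=28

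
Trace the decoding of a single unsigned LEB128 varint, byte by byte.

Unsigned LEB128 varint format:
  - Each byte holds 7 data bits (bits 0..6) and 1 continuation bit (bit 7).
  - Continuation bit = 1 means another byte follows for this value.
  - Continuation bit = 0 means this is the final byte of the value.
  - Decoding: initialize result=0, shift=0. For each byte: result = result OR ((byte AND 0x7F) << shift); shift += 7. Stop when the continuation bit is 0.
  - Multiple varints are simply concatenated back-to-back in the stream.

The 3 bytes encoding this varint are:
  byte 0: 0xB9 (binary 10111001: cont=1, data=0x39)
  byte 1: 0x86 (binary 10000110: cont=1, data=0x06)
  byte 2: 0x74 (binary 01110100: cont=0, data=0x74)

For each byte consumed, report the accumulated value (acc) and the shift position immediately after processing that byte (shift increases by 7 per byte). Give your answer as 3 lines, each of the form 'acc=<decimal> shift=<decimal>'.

Answer: acc=57 shift=7
acc=825 shift=14
acc=1901369 shift=21

Derivation:
byte 0=0xB9: payload=0x39=57, contrib = 57<<0 = 57; acc -> 57, shift -> 7
byte 1=0x86: payload=0x06=6, contrib = 6<<7 = 768; acc -> 825, shift -> 14
byte 2=0x74: payload=0x74=116, contrib = 116<<14 = 1900544; acc -> 1901369, shift -> 21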